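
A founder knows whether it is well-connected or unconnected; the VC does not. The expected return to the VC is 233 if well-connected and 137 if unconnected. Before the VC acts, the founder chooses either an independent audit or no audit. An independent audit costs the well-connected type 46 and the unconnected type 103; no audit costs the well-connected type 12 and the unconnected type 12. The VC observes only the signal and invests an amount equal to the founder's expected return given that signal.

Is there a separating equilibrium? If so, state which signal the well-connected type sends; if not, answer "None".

Try well-connected → audit, unconnected → no audit:
  If types separate, audit earns payment 233 and no audit earns 137.
  Well-connected: audit gives 233 − 46 = 187; no audit gives 137 − 12 = 125. No deviation. ✓
  Unconnected: no audit gives 137 − 12 = 125; audit gives 233 − 103 = 130. Would deviate. ✗
Try well-connected → no audit, unconnected → audit:
  If types separate, no audit earns payment 233 and audit earns 137.
  Well-connected: no audit gives 233 − 12 = 221; audit gives 137 − 46 = 91. No deviation. ✓
  Unconnected: audit gives 137 − 103 = 34; no audit gives 233 − 12 = 221. Would deviate. ✗
Neither assignment is incentive-compatible.

None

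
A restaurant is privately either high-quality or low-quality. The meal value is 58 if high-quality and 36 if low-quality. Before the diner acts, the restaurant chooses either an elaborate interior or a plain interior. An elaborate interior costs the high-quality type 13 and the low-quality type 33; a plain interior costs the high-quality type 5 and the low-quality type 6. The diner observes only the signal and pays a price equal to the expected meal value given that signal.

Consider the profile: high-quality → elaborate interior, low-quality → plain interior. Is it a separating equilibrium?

Under separation the diner infers type exactly: elaborate interior → high-quality (pays 58), plain interior → low-quality (pays 36).
High-quality: elaborate interior gives 58 − 13 = 45; plain interior gives 36 − 5 = 31. No deviation. ✓
Low-quality: plain interior gives 36 − 6 = 30; elaborate interior gives 58 − 33 = 25. No deviation. ✓
Neither type gains from mimicking the other.

Yes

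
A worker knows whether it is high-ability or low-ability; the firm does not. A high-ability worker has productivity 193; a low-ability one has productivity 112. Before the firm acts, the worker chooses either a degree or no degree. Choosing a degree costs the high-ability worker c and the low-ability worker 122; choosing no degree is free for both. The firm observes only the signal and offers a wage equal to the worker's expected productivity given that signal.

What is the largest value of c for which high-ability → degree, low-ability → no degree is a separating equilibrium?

Under separation: degree → high-ability (pays 193); no degree → low-ability (pays 112).
Low-ability: 112 − 0 = 112 ≥ 193 − 122 = 71. Holds regardless of c. ✓
High-ability: 193 − c ≥ 112 − 0, so c ≤ 193 − 112 = 81.

81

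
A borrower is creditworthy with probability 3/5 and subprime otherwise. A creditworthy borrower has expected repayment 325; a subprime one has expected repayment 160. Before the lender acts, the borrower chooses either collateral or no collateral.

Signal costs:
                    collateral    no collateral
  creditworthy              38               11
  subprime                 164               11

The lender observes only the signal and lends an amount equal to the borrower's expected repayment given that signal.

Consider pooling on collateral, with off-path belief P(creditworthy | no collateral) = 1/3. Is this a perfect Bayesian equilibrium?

No

At the pooled signal (collateral) the lender holds the prior 3/5 and pays 3/5·325 + 2/5·160 = 259. Off-path (no collateral) belief 1/3 gives 1/3·325 + 2/3·160 = 215.
Creditworthy: collateral gives 259 − 38 = 221; no collateral gives 215 − 11 = 204. Stays. ✓
Subprime: collateral gives 259 − 164 = 95; no collateral gives 215 − 11 = 204. Deviates. ✗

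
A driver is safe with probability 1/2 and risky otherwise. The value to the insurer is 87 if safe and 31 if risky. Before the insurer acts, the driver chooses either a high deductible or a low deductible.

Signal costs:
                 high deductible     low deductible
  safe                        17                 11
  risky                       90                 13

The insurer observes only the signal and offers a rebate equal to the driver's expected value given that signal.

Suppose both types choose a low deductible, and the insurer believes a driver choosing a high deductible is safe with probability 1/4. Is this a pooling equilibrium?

Yes

On the equilibrium path (low deductible) the insurer holds the prior 1/2 and pays 1/2·87 + 1/2·31 = 59. Off-path (high deductible) belief 1/4 gives 1/4·87 + 3/4·31 = 45.
Safe: low deductible gives 59 − 11 = 48; high deductible gives 45 − 17 = 28. Stays. ✓
Risky: low deductible gives 59 − 13 = 46; high deductible gives 45 − 90 = -45. Stays. ✓
Beliefs are Bayes-consistent on-path and both types best-respond.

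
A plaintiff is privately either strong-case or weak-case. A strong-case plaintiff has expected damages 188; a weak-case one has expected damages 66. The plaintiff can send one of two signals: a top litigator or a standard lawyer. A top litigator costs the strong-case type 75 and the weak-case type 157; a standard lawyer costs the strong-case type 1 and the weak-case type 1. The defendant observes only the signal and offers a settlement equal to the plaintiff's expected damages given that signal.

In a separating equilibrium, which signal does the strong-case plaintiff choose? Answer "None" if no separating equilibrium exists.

top litigator

Try strong-case → top litigator, weak-case → standard lawyer:
  Under separation the defendant infers type exactly: top litigator → strong-case (pays 188), standard lawyer → weak-case (pays 66).
  Strong-case: top litigator gives 188 − 75 = 113; standard lawyer gives 66 − 1 = 65. No deviation. ✓
  Weak-case: standard lawyer gives 66 − 1 = 65; top litigator gives 188 − 157 = 31. No deviation. ✓
Both hold — the strong-case type sends top litigator.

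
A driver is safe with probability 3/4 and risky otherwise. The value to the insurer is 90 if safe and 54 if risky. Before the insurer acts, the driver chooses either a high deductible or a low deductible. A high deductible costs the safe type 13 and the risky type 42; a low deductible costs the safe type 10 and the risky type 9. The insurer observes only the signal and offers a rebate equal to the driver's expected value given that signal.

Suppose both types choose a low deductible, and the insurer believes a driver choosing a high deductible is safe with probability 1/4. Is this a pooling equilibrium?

At the pooled signal (low deductible) the insurer holds the prior 3/4 and pays 3/4·90 + 1/4·54 = 81. Off-path (high deductible) belief 1/4 gives 1/4·90 + 3/4·54 = 63.
Safe: low deductible gives 81 − 10 = 71; high deductible gives 63 − 13 = 50. Stays. ✓
Risky: low deductible gives 81 − 9 = 72; high deductible gives 63 − 42 = 21. Stays. ✓

Yes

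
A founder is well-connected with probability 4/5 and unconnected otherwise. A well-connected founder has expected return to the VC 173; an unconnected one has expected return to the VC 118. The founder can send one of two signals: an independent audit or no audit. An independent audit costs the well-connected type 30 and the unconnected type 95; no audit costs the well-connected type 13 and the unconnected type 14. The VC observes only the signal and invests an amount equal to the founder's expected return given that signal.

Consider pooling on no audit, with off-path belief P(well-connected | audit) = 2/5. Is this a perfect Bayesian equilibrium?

On the equilibrium path (no audit) the VC holds the prior 4/5 and pays 4/5·173 + 1/5·118 = 162. Off-path (audit) belief 2/5 gives 2/5·173 + 3/5·118 = 140.
Well-connected: no audit gives 162 − 13 = 149; audit gives 140 − 30 = 110. Stays. ✓
Unconnected: no audit gives 162 − 14 = 148; audit gives 140 − 95 = 45. Stays. ✓
Beliefs are Bayes-consistent on-path and both types best-respond.

Yes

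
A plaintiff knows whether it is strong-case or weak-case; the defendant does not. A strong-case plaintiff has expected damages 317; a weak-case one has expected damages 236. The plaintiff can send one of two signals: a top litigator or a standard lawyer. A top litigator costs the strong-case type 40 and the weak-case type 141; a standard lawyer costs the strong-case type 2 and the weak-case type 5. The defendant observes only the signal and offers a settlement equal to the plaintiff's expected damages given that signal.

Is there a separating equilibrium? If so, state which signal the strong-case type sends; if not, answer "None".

Try strong-case → top litigator, weak-case → standard lawyer:
  Under separation the defendant infers type exactly: top litigator → strong-case (pays 317), standard lawyer → weak-case (pays 236).
  Strong-case: top litigator gives 317 − 40 = 277; standard lawyer gives 236 − 2 = 234. No deviation. ✓
  Weak-case: standard lawyer gives 236 − 5 = 231; top litigator gives 317 − 141 = 176. No deviation. ✓
Both hold — the strong-case type sends top litigator.

top litigator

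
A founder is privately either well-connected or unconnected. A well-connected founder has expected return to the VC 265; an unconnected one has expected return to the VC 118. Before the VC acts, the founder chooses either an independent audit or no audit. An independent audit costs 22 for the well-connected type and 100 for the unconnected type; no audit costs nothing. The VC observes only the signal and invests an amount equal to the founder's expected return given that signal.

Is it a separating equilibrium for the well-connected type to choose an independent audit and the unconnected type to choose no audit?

Under separation the VC infers type exactly: audit → well-connected (pays 265), no audit → unconnected (pays 118).
Well-connected: audit gives 265 − 22 = 243; no audit gives 118 − 0 = 118. No deviation. ✓
Unconnected: no audit gives 118 − 0 = 118; audit gives 265 − 100 = 165. Would deviate. ✗

No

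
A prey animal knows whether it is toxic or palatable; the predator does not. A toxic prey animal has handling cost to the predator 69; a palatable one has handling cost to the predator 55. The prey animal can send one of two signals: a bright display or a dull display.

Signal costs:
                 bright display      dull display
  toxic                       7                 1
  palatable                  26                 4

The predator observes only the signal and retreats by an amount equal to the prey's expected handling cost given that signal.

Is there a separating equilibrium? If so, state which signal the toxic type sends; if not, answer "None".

bright display

Try toxic → bright display, palatable → dull display:
  If types separate, bright display earns payment 69 and dull display earns 55.
  Toxic: bright display gives 69 − 7 = 62; dull display gives 55 − 1 = 54. No deviation. ✓
  Palatable: dull display gives 55 − 4 = 51; bright display gives 69 − 26 = 43. No deviation. ✓
Both hold — the toxic type sends bright display.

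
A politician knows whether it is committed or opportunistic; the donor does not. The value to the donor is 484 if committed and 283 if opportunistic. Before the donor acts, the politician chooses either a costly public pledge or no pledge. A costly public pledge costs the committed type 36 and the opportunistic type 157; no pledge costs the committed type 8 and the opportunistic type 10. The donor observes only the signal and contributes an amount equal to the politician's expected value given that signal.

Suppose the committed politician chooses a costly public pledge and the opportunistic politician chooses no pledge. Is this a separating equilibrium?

No

Under separation the donor infers type exactly: pledge → committed (pays 484), no pledge → opportunistic (pays 283).
Committed: pledge gives 484 − 36 = 448; no pledge gives 283 − 8 = 275. No deviation. ✓
Opportunistic: no pledge gives 283 − 10 = 273; pledge gives 484 − 157 = 327. Would deviate. ✗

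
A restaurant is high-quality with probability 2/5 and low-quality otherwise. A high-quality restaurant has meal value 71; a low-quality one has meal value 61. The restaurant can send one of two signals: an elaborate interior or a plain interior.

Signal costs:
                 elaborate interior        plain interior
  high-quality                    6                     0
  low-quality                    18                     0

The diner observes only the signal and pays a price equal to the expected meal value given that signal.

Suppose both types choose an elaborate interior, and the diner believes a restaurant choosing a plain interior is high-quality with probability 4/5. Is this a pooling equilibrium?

No

At the pooled signal (elaborate interior) the diner holds the prior 2/5 and pays 2/5·71 + 3/5·61 = 65. Off-path (plain interior) belief 4/5 gives 4/5·71 + 1/5·61 = 69.
High-quality: elaborate interior gives 65 − 6 = 59; plain interior gives 69 − 0 = 69. Deviates. ✗
Low-quality: elaborate interior gives 65 − 18 = 47; plain interior gives 69 − 0 = 69. Deviates. ✗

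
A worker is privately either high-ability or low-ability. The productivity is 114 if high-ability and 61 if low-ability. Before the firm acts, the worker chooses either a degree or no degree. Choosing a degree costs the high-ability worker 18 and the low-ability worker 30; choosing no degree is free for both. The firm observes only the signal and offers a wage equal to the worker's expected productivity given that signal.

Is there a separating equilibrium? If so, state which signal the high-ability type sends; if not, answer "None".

Try high-ability → degree, low-ability → no degree:
  Under separation the firm infers type exactly: degree → high-ability (pays 114), no degree → low-ability (pays 61).
  High-ability: degree gives 114 − 18 = 96; no degree gives 61 − 0 = 61. No deviation. ✓
  Low-ability: no degree gives 61 − 0 = 61; degree gives 114 − 30 = 84. Would deviate. ✗
Try high-ability → no degree, low-ability → degree:
  Under separation the firm infers type exactly: no degree → high-ability (pays 114), degree → low-ability (pays 61).
  High-ability: no degree gives 114 − 0 = 114; degree gives 61 − 18 = 43. No deviation. ✓
  Low-ability: degree gives 61 − 30 = 31; no degree gives 114 − 0 = 114. Would deviate. ✗
Neither assignment is incentive-compatible.

None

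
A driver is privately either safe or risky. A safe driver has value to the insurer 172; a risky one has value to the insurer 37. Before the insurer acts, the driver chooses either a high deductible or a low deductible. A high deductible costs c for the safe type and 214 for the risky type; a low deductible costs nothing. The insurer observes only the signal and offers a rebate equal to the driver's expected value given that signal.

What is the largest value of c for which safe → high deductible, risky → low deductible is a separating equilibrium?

135

Under separation: high deductible → safe (pays 172); low deductible → risky (pays 37).
Risky: 37 − 0 = 37 ≥ 172 − 214 = -42. Holds regardless of c. ✓
Safe: 172 − c ≥ 37 − 0, so c ≤ 172 − 37 = 135.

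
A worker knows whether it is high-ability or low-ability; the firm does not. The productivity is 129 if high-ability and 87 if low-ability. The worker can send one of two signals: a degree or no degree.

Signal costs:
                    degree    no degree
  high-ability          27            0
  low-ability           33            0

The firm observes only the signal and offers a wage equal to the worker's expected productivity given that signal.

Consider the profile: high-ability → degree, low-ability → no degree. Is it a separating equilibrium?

No

If types separate, degree earns payment 129 and no degree earns 87.
High-ability: degree gives 129 − 27 = 102; no degree gives 87 − 0 = 87. No deviation. ✓
Low-ability: no degree gives 87 − 0 = 87; degree gives 129 − 33 = 96. Would deviate. ✗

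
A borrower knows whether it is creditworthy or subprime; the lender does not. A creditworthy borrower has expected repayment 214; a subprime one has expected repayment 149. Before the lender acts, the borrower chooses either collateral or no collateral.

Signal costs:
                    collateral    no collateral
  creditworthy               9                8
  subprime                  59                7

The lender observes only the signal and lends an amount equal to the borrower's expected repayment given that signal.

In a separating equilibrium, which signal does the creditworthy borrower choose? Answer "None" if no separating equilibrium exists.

Try creditworthy → collateral, subprime → no collateral:
  If types separate, collateral earns payment 214 and no collateral earns 149.
  Creditworthy: collateral gives 214 − 9 = 205; no collateral gives 149 − 8 = 141. No deviation. ✓
  Subprime: no collateral gives 149 − 7 = 142; collateral gives 214 − 59 = 155. Would deviate. ✗
Try creditworthy → no collateral, subprime → collateral:
  If types separate, no collateral earns payment 214 and collateral earns 149.
  Creditworthy: no collateral gives 214 − 8 = 206; collateral gives 149 − 9 = 140. No deviation. ✓
  Subprime: collateral gives 149 − 59 = 90; no collateral gives 214 − 7 = 207. Would deviate. ✗
Neither assignment is incentive-compatible.

None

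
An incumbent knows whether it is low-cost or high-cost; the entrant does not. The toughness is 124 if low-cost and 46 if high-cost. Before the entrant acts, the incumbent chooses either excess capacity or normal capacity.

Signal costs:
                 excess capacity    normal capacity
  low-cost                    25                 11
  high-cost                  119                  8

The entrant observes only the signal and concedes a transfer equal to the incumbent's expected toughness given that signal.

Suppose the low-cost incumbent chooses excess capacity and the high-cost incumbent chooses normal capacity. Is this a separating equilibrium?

If types separate, excess capacity earns payment 124 and normal capacity earns 46.
Low-cost: excess capacity gives 124 − 25 = 99; normal capacity gives 46 − 11 = 35. No deviation. ✓
High-cost: normal capacity gives 46 − 8 = 38; excess capacity gives 124 − 119 = 5. No deviation. ✓
Neither type gains from mimicking the other.

Yes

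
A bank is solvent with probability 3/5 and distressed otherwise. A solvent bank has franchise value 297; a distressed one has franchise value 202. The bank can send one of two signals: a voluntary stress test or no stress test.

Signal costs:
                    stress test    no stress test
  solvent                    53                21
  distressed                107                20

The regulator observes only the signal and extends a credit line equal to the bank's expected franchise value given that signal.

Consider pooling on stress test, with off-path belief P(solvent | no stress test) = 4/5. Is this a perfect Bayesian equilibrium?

No

At the pooled signal (stress test) the regulator holds the prior 3/5 and pays 3/5·297 + 2/5·202 = 259. Off-path (no stress test) belief 4/5 gives 4/5·297 + 1/5·202 = 278.
Solvent: stress test gives 259 − 53 = 206; no stress test gives 278 − 21 = 257. Deviates. ✗
Distressed: stress test gives 259 − 107 = 152; no stress test gives 278 − 20 = 258. Deviates. ✗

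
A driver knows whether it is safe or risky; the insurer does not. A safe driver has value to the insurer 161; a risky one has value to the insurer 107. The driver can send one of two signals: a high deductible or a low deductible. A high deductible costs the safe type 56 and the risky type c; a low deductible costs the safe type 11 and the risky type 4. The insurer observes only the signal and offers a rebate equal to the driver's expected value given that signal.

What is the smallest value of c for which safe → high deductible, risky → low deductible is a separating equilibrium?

58

Under separation: high deductible → safe (pays 161); low deductible → risky (pays 107).
Safe: 161 − 56 = 105 ≥ 107 − 11 = 96. Holds regardless of c. ✓
Risky: 107 − 4 ≥ 161 − c, so c ≥ 161 − 103 = 58.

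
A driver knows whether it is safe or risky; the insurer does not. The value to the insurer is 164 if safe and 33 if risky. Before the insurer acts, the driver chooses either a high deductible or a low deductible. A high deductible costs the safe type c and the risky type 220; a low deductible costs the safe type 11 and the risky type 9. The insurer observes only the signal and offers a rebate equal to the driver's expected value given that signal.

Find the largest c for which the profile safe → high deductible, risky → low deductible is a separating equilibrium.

Under separation: high deductible → safe (pays 164); low deductible → risky (pays 33).
Risky: 33 − 9 = 24 ≥ 164 − 220 = -56. Holds regardless of c. ✓
Safe: 164 − c ≥ 33 − 11, so c ≤ 164 − 22 = 142.

142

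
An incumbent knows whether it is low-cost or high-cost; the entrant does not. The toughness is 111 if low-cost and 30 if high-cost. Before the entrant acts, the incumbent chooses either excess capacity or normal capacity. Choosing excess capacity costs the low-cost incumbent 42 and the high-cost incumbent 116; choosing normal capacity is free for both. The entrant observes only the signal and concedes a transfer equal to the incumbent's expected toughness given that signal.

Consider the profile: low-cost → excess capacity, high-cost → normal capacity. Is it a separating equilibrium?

Yes

If types separate, excess capacity earns payment 111 and normal capacity earns 30.
Low-cost: excess capacity gives 111 − 42 = 69; normal capacity gives 30 − 0 = 30. No deviation. ✓
High-cost: normal capacity gives 30 − 0 = 30; excess capacity gives 111 − 116 = -5. No deviation. ✓
Both incentive constraints hold.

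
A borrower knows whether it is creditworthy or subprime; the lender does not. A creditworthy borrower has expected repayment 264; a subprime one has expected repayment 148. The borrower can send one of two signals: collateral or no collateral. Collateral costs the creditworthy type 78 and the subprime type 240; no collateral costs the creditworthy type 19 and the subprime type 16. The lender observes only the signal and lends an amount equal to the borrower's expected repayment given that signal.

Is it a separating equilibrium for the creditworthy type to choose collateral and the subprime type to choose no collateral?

If types separate, collateral earns payment 264 and no collateral earns 148.
Creditworthy: collateral gives 264 − 78 = 186; no collateral gives 148 − 19 = 129. No deviation. ✓
Subprime: no collateral gives 148 − 16 = 132; collateral gives 264 − 240 = 24. No deviation. ✓
Both incentive constraints hold.

Yes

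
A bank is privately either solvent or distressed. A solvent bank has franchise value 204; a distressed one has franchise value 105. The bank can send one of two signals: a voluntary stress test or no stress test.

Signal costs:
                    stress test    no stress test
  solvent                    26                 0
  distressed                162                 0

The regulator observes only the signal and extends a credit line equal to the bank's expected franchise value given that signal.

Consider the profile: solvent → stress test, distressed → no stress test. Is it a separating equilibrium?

Yes

Under separation the regulator infers type exactly: stress test → solvent (pays 204), no stress test → distressed (pays 105).
Solvent: stress test gives 204 − 26 = 178; no stress test gives 105 − 0 = 105. No deviation. ✓
Distressed: no stress test gives 105 − 0 = 105; stress test gives 204 − 162 = 42. No deviation. ✓
Both incentive constraints hold.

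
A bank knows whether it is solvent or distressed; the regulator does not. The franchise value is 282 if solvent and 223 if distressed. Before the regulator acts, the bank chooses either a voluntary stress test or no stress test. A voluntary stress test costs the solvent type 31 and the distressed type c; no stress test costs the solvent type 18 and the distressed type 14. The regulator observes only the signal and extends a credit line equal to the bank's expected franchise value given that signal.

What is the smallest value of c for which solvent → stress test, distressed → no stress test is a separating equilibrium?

73

Under separation: stress test → solvent (pays 282); no stress test → distressed (pays 223).
Solvent: 282 − 31 = 251 ≥ 223 − 18 = 205. Holds regardless of c. ✓
Distressed: 223 − 14 ≥ 282 − c, so c ≥ 282 − 209 = 73.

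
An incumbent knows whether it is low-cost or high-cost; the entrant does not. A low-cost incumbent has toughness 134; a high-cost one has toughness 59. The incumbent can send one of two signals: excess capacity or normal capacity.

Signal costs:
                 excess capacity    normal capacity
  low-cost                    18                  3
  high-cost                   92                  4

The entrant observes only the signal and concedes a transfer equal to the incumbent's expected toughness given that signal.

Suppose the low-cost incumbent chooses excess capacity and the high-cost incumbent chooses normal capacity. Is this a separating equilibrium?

Under separation the entrant infers type exactly: excess capacity → low-cost (pays 134), normal capacity → high-cost (pays 59).
Low-cost: excess capacity gives 134 − 18 = 116; normal capacity gives 59 − 3 = 56. No deviation. ✓
High-cost: normal capacity gives 59 − 4 = 55; excess capacity gives 134 − 92 = 42. No deviation. ✓
Both incentive constraints hold.

Yes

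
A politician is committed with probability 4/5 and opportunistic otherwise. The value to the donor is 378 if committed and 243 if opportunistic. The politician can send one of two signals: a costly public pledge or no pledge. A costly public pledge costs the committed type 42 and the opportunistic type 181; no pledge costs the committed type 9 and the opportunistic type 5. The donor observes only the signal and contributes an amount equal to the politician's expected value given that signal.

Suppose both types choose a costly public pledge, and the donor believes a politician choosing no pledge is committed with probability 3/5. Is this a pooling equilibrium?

No

At the pooled signal (pledge) the donor holds the prior 4/5 and pays 4/5·378 + 1/5·243 = 351. Off-path (no pledge) belief 3/5 gives 3/5·378 + 2/5·243 = 324.
Committed: pledge gives 351 − 42 = 309; no pledge gives 324 − 9 = 315. Deviates. ✗
Opportunistic: pledge gives 351 − 181 = 170; no pledge gives 324 − 5 = 319. Deviates. ✗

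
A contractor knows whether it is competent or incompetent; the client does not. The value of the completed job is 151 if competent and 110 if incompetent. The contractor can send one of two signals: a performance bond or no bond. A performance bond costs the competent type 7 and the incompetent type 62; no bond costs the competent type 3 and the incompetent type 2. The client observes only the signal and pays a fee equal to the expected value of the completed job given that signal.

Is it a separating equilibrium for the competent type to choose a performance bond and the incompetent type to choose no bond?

If types separate, bond earns payment 151 and no bond earns 110.
Competent: bond gives 151 − 7 = 144; no bond gives 110 − 3 = 107. No deviation. ✓
Incompetent: no bond gives 110 − 2 = 108; bond gives 151 − 62 = 89. No deviation. ✓
Neither type gains from mimicking the other.

Yes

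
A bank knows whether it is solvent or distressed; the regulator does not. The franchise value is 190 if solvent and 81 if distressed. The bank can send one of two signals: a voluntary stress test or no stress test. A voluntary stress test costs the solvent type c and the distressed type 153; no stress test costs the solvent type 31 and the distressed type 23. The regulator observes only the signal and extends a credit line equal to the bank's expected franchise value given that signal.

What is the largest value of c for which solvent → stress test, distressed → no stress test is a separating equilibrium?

140

Under separation: stress test → solvent (pays 190); no stress test → distressed (pays 81).
Distressed: 81 − 23 = 58 ≥ 190 − 153 = 37. Holds regardless of c. ✓
Solvent: 190 − c ≥ 81 − 31, so c ≤ 190 − 50 = 140.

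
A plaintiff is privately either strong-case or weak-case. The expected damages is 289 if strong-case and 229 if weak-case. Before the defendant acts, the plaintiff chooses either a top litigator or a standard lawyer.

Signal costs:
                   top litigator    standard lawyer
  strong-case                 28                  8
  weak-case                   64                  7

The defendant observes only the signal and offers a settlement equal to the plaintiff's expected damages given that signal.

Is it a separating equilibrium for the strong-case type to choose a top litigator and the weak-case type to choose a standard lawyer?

If types separate, top litigator earns payment 289 and standard lawyer earns 229.
Strong-case: top litigator gives 289 − 28 = 261; standard lawyer gives 229 − 8 = 221. No deviation. ✓
Weak-case: standard lawyer gives 229 − 7 = 222; top litigator gives 289 − 64 = 225. Would deviate. ✗

No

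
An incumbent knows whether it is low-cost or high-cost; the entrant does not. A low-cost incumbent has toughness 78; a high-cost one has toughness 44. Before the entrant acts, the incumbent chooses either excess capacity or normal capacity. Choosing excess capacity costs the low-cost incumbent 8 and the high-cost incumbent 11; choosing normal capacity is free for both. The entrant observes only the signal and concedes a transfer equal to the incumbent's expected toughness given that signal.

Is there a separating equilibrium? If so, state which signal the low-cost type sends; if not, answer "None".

Try low-cost → excess capacity, high-cost → normal capacity:
  Under separation the entrant infers type exactly: excess capacity → low-cost (pays 78), normal capacity → high-cost (pays 44).
  Low-cost: excess capacity gives 78 − 8 = 70; normal capacity gives 44 − 0 = 44. No deviation. ✓
  High-cost: normal capacity gives 44 − 0 = 44; excess capacity gives 78 − 11 = 67. Would deviate. ✗
Try low-cost → normal capacity, high-cost → excess capacity:
  Under separation the entrant infers type exactly: normal capacity → low-cost (pays 78), excess capacity → high-cost (pays 44).
  Low-cost: normal capacity gives 78 − 0 = 78; excess capacity gives 44 − 8 = 36. No deviation. ✓
  High-cost: excess capacity gives 44 − 11 = 33; normal capacity gives 78 − 0 = 78. Would deviate. ✗
Neither assignment is incentive-compatible.

None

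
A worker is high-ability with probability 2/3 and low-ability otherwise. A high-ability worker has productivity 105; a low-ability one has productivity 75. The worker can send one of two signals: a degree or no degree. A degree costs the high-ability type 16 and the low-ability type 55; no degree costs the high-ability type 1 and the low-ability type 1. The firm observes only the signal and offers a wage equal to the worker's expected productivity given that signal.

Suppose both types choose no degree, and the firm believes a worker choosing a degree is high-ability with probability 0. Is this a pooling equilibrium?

At the pooled signal (no degree) the firm holds the prior 2/3 and pays 2/3·105 + 1/3·75 = 95. Off-path (degree) belief 0 gives 0·105 + 1·75 = 75.
High-ability: no degree gives 95 − 1 = 94; degree gives 75 − 16 = 59. Stays. ✓
Low-ability: no degree gives 95 − 1 = 94; degree gives 75 − 55 = 20. Stays. ✓

Yes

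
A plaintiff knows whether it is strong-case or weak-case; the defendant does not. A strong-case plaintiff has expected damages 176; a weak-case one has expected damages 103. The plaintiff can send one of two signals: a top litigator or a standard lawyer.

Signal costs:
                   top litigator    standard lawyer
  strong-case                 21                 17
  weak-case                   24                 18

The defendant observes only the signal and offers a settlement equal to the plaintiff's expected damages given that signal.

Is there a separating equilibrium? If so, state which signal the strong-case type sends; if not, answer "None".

Try strong-case → top litigator, weak-case → standard lawyer:
  Under separation the defendant infers type exactly: top litigator → strong-case (pays 176), standard lawyer → weak-case (pays 103).
  Strong-case: top litigator gives 176 − 21 = 155; standard lawyer gives 103 − 17 = 86. No deviation. ✓
  Weak-case: standard lawyer gives 103 − 18 = 85; top litigator gives 176 − 24 = 152. Would deviate. ✗
Try strong-case → standard lawyer, weak-case → top litigator:
  Under separation the defendant infers type exactly: standard lawyer → strong-case (pays 176), top litigator → weak-case (pays 103).
  Strong-case: standard lawyer gives 176 − 17 = 159; top litigator gives 103 − 21 = 82. No deviation. ✓
  Weak-case: top litigator gives 103 − 24 = 79; standard lawyer gives 176 − 18 = 158. Would deviate. ✗
Neither assignment is incentive-compatible.

None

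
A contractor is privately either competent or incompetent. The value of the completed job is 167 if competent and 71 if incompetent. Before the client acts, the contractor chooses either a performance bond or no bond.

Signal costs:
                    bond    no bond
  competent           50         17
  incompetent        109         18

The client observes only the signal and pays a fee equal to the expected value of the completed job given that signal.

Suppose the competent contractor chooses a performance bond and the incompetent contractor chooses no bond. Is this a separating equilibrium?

No

Under separation the client infers type exactly: bond → competent (pays 167), no bond → incompetent (pays 71).
Competent: bond gives 167 − 50 = 117; no bond gives 71 − 17 = 54. No deviation. ✓
Incompetent: no bond gives 71 − 18 = 53; bond gives 167 − 109 = 58. Would deviate. ✗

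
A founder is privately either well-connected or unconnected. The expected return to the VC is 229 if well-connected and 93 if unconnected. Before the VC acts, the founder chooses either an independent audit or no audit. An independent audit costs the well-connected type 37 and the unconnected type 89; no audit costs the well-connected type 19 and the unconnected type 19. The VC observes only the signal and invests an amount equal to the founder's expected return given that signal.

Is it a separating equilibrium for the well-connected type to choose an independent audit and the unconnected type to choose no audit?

No

If types separate, audit earns payment 229 and no audit earns 93.
Well-connected: audit gives 229 − 37 = 192; no audit gives 93 − 19 = 74. No deviation. ✓
Unconnected: no audit gives 93 − 19 = 74; audit gives 229 − 89 = 140. Would deviate. ✗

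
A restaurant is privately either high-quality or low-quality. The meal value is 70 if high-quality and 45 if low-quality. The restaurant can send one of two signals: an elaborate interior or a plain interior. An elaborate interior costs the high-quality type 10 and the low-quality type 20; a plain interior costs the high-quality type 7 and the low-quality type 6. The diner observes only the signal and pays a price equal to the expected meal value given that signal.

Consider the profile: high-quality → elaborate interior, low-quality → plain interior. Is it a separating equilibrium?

If types separate, elaborate interior earns payment 70 and plain interior earns 45.
High-quality: elaborate interior gives 70 − 10 = 60; plain interior gives 45 − 7 = 38. No deviation. ✓
Low-quality: plain interior gives 45 − 6 = 39; elaborate interior gives 70 − 20 = 50. Would deviate. ✗

No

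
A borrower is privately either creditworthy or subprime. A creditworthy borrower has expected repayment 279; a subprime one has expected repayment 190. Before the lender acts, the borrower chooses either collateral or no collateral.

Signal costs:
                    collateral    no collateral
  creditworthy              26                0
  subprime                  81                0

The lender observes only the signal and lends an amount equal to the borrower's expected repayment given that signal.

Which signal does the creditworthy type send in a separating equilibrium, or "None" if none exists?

Try creditworthy → collateral, subprime → no collateral:
  Under separation the lender infers type exactly: collateral → creditworthy (pays 279), no collateral → subprime (pays 190).
  Creditworthy: collateral gives 279 − 26 = 253; no collateral gives 190 − 0 = 190. No deviation. ✓
  Subprime: no collateral gives 190 − 0 = 190; collateral gives 279 − 81 = 198. Would deviate. ✗
Try creditworthy → no collateral, subprime → collateral:
  Under separation the lender infers type exactly: no collateral → creditworthy (pays 279), collateral → subprime (pays 190).
  Creditworthy: no collateral gives 279 − 0 = 279; collateral gives 190 − 26 = 164. No deviation. ✓
  Subprime: collateral gives 190 − 81 = 109; no collateral gives 279 − 0 = 279. Would deviate. ✗
Neither assignment is incentive-compatible.

None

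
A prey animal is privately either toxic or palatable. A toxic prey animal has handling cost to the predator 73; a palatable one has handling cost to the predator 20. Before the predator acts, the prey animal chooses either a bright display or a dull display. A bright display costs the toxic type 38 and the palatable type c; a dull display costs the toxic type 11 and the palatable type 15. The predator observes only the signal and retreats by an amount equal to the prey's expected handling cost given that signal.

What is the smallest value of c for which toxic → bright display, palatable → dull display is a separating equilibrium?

68

Under separation: bright display → toxic (pays 73); dull display → palatable (pays 20).
Toxic: 73 − 38 = 35 ≥ 20 − 11 = 9. Holds regardless of c. ✓
Palatable: 20 − 15 ≥ 73 − c, so c ≥ 73 − 5 = 68.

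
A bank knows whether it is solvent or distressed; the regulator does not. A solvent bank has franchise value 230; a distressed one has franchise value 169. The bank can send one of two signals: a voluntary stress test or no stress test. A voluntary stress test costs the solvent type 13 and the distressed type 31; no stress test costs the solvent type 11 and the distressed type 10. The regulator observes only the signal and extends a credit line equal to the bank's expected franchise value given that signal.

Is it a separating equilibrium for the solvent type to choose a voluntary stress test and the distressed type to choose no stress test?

If types separate, stress test earns payment 230 and no stress test earns 169.
Solvent: stress test gives 230 − 13 = 217; no stress test gives 169 − 11 = 158. No deviation. ✓
Distressed: no stress test gives 169 − 10 = 159; stress test gives 230 − 31 = 199. Would deviate. ✗

No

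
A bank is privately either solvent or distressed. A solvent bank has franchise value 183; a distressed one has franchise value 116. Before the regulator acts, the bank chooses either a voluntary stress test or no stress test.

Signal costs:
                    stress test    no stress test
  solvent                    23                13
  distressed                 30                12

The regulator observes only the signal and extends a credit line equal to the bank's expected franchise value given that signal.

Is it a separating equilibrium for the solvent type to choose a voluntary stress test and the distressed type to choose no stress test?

No

If types separate, stress test earns payment 183 and no stress test earns 116.
Solvent: stress test gives 183 − 23 = 160; no stress test gives 116 − 13 = 103. No deviation. ✓
Distressed: no stress test gives 116 − 12 = 104; stress test gives 183 − 30 = 153. Would deviate. ✗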